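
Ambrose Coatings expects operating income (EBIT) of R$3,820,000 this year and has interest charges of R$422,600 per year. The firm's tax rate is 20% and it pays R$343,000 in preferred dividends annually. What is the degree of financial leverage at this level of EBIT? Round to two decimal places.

1.29

Interest = R$422,600.00.
Preferred dividends grossed up pre-tax: R$343,000 / (1 − 0.20) = R$428,750.00.
DFL = EBIT ÷ [EBIT − I − D_p/(1−t)] = R$3,820,000 ÷ [R$3,820,000 − R$422,600.00 − R$428,750.00] = R$3,820,000 ÷ R$2,968,650.00 = 1.2868.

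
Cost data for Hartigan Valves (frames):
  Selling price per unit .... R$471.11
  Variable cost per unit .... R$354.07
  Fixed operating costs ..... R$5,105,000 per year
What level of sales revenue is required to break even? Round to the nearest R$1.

Contribution margin per unit = R$471.11 − R$354.07 = R$117.04, a CM ratio of R$117.04 ÷ R$471.11 = 0.2484.
Break-even revenue = fixed costs × price ÷ CM = R$5,105,000 × R$471.11 ÷ R$117.04 = R$20,548,672.

R$20,548,672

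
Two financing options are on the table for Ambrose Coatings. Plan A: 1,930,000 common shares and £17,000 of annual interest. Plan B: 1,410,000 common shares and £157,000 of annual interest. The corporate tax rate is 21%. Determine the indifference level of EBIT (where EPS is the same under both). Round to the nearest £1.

At indifference, (EBIT − 17,000)(1 − t)/1,930,000 = (EBIT − 157,000)(1 − t)/1,410,000.
The (1 − t) factor cancels: (EBIT − 17,000) × 1,410,000 = (EBIT − 157,000) × 1,930,000.
Solving, EBIT = (157,000·1,930,000 − 17,000·1,410,000) / (1,930,000 − 1,410,000) = 279,040,000,000 / 520,000 = 536,615.38.

£536,615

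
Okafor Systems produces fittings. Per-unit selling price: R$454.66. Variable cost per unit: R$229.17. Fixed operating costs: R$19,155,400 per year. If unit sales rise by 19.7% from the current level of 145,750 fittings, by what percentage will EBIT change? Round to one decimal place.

Contribution at this volume is 145,750 × R$225.49 = R$32,865,167.50.
Subtracting fixed costs: EBIT = R$32,865,167.50 − R$19,155,400 = R$13,709,767.50.
DOL = contribution ÷ EBIT = R$32,865,167.50 ÷ R$13,709,767.50 = 2.3972.
So EBIT moves 2.3972 × (+19.7%) = +47.2%.

+47.2%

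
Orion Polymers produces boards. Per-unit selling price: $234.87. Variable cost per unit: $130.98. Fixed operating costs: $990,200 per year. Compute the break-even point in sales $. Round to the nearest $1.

$2,238,601

CM per unit = $234.87 − $130.98 = $103.89; CM ratio = $103.89 / $234.87 = 0.4423.
Break-even sales = FC ÷ CM ratio = $990,200 × $234.87 / $103.89 = $2,238,601.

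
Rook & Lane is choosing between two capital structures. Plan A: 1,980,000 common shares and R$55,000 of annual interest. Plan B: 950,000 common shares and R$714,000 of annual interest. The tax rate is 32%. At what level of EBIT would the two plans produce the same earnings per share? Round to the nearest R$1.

At indifference, (EBIT − 55,000)(1 − t)/1,980,000 = (EBIT − 714,000)(1 − t)/950,000.
The (1 − t) factor cancels: (EBIT − 55,000) × 950,000 = (EBIT − 714,000) × 1,980,000.
Solving, EBIT = (714,000·1,980,000 − 55,000·950,000) / (1,980,000 − 950,000) = 1,361,470,000,000 / 1,030,000 = 1,321,815.53.

R$1,321,816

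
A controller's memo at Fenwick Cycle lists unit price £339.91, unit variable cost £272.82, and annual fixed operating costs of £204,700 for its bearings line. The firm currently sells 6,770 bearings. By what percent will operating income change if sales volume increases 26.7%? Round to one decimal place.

At 6,770 units, contribution = 6,770 × £67.09 = £454,199.30.
EBIT = £454,199.30 − £204,700 = £249,499.30.
So DOL = total CM / EBIT = £454,199.30 / £249,499.30 = 1.8204.
Operating income changes by 1.8204 × +26.7% = +48.6%.

+48.6%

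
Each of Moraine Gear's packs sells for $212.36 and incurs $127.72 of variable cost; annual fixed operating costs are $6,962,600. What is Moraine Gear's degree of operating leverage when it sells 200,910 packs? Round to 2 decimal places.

Contribution at this volume is 200,910 × $84.64 = $17,005,022.40.
Subtracting fixed costs: EBIT = $17,005,022.40 − $6,962,600 = $10,042,422.40.
Degree of operating leverage = $17,005,022.40 / $10,042,422.40 = 1.6933.

1.69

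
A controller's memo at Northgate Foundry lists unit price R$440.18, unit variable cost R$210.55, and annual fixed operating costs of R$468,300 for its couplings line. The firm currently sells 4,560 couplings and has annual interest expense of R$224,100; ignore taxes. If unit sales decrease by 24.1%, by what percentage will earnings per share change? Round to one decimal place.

Total contribution margin = 4,560 × R$229.63 = R$1,047,112.80.
EBIT = R$1,047,112.80 − R$468,300 = R$578,812.80.
After interest of R$224,100.00, pre-tax earnings = R$354,712.80.
Degree of combined leverage = contribution ÷ (EBIT − I) = R$1,047,112.80 ÷ R$354,712.80 = 2.9520.
%ΔEPS = DCL × %ΔSales = 2.9520 × -24.1% = -71.1%.

-71.1%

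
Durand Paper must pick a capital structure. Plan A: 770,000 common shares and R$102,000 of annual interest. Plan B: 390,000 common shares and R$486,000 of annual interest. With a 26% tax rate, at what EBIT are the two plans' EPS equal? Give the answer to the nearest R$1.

R$880,105

Set EPS_A = EPS_B: (EBIT − R$102,000)(1 − 0.26) ÷ 770,000 = (EBIT − R$486,000)(1 − 0.26) ÷ 390,000.
The (1 − t) factor cancels: (EBIT − 102,000) × 390,000 = (EBIT − 486,000) × 770,000.
EBIT × (770,000 − 390,000) = 486,000 × 770,000 − 102,000 × 390,000 = 334,440,000,000, so EBIT = 334,440,000,000 ÷ 380,000 = 880,105.26.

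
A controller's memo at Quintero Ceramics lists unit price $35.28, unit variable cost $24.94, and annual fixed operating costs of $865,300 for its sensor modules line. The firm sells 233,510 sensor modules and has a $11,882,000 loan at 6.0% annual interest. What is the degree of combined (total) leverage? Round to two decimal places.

Contribution at this volume is 233,510 × $10.34 = $2,414,493.40.
EBIT = $2,414,493.40 − $865,300 = $1,549,193.40. Interest = $712,920.00, so EBIT − I = $836,273.40.
DCL = contribution ÷ (EBIT − I) = $2,414,493.40 ÷ $836,273.40 = 2.8872.

2.89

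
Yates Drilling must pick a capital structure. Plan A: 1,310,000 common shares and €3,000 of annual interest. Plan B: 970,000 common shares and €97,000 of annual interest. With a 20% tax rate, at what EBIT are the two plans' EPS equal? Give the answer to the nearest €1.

€365,176

At indifference, (EBIT − 3,000)(1 − t)/1,310,000 = (EBIT − 97,000)(1 − t)/970,000.
Cancelling (1 − t) and cross-multiplying: 970,000·(EBIT − 3,000) = 1,310,000·(EBIT − 97,000).
EBIT × (1,310,000 − 970,000) = 97,000 × 1,310,000 − 3,000 × 970,000 = 124,160,000,000, so EBIT = 124,160,000,000 ÷ 340,000 = 365,176.47.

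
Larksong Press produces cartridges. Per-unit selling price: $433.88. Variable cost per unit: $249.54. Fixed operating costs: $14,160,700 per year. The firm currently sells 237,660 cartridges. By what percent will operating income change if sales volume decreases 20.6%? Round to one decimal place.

At 237,660 units, contribution = 237,660 × $184.34 = $43,810,244.40.
Operating income = contribution − fixed costs = $43,810,244.40 − $14,160,700 = $29,649,544.40.
So DOL = total CM / EBIT = $43,810,244.40 / $29,649,544.40 = 1.4776.
%ΔEBIT = DOL × %ΔSales = 1.4776 × -20.6% = -30.4%.

-30.4%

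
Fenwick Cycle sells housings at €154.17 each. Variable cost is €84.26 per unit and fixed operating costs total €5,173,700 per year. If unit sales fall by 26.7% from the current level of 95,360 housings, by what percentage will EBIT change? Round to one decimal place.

-119.2%

Contribution at this volume is 95,360 × €69.91 = €6,666,617.60.
Subtracting fixed costs: EBIT = €6,666,617.60 − €5,173,700 = €1,492,917.60.
So DOL = total CM / EBIT = €6,666,617.60 / €1,492,917.60 = 4.4655.
%ΔEBIT = DOL × %ΔSales = 4.4655 × -26.7% = -119.2%.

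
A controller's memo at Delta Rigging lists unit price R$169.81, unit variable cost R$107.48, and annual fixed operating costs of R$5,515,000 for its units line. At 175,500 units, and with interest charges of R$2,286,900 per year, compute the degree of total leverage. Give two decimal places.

3.49

Total contribution margin = 175,500 × R$62.33 = R$10,938,915.00.
Subtracting fixed costs: EBIT = R$10,938,915.00 − R$5,515,000 = R$5,423,915.00. Interest = R$2,286,900.00.
DOL = R$10,938,915.00 ÷ R$5,423,915.00 = 2.0168; DFL = R$5,423,915.00 ÷ R$3,137,015.00 = 1.7290.
DCL = DOL × DFL = 2.0168 × 1.7290 = 3.4870.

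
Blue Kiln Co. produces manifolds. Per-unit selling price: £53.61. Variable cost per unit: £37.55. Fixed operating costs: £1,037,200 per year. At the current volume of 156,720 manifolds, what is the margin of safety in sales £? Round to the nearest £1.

£4,939,475

Unit CM = price − variable cost = £53.61 − £37.55 = £16.06. Break-even units = £1,037,200 ÷ £16.06 = 64,582.81; break-even revenue = 64,582.81 × £53.61 = £3,462,284.68.
Current sales = 156,720 × £53.61 = £8,401,759.20.
Margin of safety = £8,401,759.20 − £3,462,284.68 = £4,939,475.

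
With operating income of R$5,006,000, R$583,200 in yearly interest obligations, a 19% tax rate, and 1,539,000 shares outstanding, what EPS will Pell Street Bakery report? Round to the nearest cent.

Interest = R$583,200.00, so EBT = R$5,006,000 − R$583,200.00 = R$4,422,800.00.
Net income = R$4,422,800.00 × (1 − 0.19) = R$3,582,468.00.
Per share: R$3,582,468.00 / 1,539,000 shares = R$2.33.

R$2.33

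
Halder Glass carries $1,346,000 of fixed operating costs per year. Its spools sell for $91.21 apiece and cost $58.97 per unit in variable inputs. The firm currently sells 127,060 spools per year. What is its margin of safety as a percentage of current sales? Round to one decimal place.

67.1%

Unit CM = price − variable cost = $91.21 − $58.97 = $32.24. Break-even units = $1,346,000 ÷ $32.24 = 41,749.38; break-even revenue = 41,749.38 × $91.21 = $3,807,960.92.
Actual sales revenue = 127,060 × $91.21 = $11,589,142.60.
Margin of safety = ($11,589,142.60 − $3,807,960.92) ÷ $11,589,142.60 = 67.1%.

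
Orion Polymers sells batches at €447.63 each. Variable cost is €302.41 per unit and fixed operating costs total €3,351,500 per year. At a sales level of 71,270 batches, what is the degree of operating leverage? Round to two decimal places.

Total contribution margin = 71,270 × €145.22 = €10,349,829.40.
Operating income = contribution − fixed costs = €10,349,829.40 − €3,351,500 = €6,998,329.40.
So DOL = total CM / EBIT = €10,349,829.40 / €6,998,329.40 = 1.4789.

1.48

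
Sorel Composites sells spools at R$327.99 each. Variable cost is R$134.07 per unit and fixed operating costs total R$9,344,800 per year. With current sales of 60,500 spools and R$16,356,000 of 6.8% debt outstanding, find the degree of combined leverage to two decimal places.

9.20

Total contribution margin = 60,500 × R$193.92 = R$11,732,160.00.
Operating income = contribution − fixed costs = R$11,732,160.00 − R$9,344,800 = R$2,387,360.00. Interest = R$1,112,208.00, so EBIT − I = R$1,275,152.00.
Degree of total leverage = total CM / (EBIT − interest) = R$11,732,160.00 / R$1,275,152.00 = 9.2006.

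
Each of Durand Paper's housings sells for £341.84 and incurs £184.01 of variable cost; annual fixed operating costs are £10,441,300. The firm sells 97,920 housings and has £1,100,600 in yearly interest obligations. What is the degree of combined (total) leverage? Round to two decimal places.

3.95

Contribution at this volume is 97,920 × £157.83 = £15,454,713.60.
EBIT = £15,454,713.60 − £10,441,300 = £5,013,413.60. Interest = £1,100,600.00.
DOL = £15,454,713.60 ÷ £5,013,413.60 = 3.0827; DFL = £5,013,413.60 ÷ £3,912,813.60 = 1.2813.
Combined leverage = 3.0827 × 1.2813 = 3.9499.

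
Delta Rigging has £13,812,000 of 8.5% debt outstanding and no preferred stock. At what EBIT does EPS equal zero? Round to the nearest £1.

£1,174,020

Annual interest = 8.5% × £13,812,000 = £1,174,020.00.
With no preferred dividends, EPS = 0 when EBIT exactly covers interest, so the financial break-even EBIT is £1,174,020.00.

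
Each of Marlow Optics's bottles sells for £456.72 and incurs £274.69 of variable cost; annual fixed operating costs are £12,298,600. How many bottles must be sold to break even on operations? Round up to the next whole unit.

67,564 bottles

Unit CM = price − variable cost = £456.72 − £274.69 = £182.03.
Break-even Q = £12,298,600 / £182.03 = 67,563.59 → 67,564 bottles.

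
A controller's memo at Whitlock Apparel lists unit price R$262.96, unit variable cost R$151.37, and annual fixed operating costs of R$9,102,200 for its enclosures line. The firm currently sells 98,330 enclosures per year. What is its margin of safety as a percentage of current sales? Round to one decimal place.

17.0%

Unit CM = price − variable cost = R$262.96 − R$151.37 = R$111.59. Break-even units = R$9,102,200 ÷ R$111.59 = 81,568.24; break-even revenue = 81,568.24 × R$262.96 = R$21,449,184.62.
Actual sales revenue = 98,330 × R$262.96 = R$25,856,856.80.
Margin of safety = (R$25,856,856.80 − R$21,449,184.62) ÷ R$25,856,856.80 = 17.0%.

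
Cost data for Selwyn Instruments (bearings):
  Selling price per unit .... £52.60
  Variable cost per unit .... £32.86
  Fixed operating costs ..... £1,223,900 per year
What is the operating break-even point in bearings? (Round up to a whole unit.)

Each unit contributes £52.60 − £32.86 = £19.74.
Break-even Q = £1,223,900 / £19.74 = 62,001.01 → 62,002 bearings.

62,002 bearings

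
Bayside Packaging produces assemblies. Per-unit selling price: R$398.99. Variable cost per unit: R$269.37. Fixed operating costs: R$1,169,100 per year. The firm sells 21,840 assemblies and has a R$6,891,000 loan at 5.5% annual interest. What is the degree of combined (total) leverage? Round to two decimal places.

At 21,840 units, contribution = 21,840 × R$129.62 = R$2,830,900.80.
EBIT = R$2,830,900.80 − R$1,169,100 = R$1,661,800.80. Interest = R$379,005.00, so EBIT − I = R$1,282,795.80.
DCL = contribution ÷ (EBIT − I) = R$2,830,900.80 ÷ R$1,282,795.80 = 2.2068.

2.21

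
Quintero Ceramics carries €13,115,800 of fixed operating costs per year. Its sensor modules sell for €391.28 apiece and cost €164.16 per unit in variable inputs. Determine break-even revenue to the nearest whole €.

Contribution margin per unit = €391.28 − €164.16 = €227.12, a CM ratio of €227.12 ÷ €391.28 = 0.5805.
Break-even sales = FC ÷ CM ratio = €13,115,800 × €391.28 / €227.12 = €22,595,765.

€22,595,765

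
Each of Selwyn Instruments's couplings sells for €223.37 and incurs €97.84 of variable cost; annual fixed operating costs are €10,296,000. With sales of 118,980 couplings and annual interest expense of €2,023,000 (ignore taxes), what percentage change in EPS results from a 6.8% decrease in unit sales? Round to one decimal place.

-38.8%

Total contribution margin = 118,980 × €125.53 = €14,935,559.40.
Operating income = contribution − fixed costs = €14,935,559.40 − €10,296,000 = €4,639,559.40.
Interest = €2,023,000.00, so EBIT − I = €2,616,559.40.
Degree of combined leverage = contribution ÷ (EBIT − I) = €14,935,559.40 ÷ €2,616,559.40 = 5.7081.
EPS therefore changes by 5.7081 × (-6.8%) = -38.8%.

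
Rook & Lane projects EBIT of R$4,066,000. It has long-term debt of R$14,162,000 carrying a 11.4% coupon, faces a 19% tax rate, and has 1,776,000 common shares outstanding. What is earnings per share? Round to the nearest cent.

Interest = R$1,614,468.00, so EBT = R$4,066,000 − R$1,614,468.00 = R$2,451,532.00.
Net income = R$2,451,532.00 × (1 − 0.19) = R$1,985,740.92.
EPS = R$1,985,740.92 ÷ 1,776,000 = R$1.12.

R$1.12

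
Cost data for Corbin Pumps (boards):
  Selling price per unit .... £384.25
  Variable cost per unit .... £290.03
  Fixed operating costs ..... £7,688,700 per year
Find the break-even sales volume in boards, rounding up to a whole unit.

81,604 boards

Each unit contributes £384.25 − £290.03 = £94.22.
Units to break even: £7,688,700 ÷ £94.22 = 81,603.69, rounded up to 81,604.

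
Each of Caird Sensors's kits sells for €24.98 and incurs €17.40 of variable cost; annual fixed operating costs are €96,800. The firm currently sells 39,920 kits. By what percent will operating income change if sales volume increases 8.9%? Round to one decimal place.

+13.1%

Contribution at this volume is 39,920 × €7.58 = €302,593.60.
Operating income = contribution − fixed costs = €302,593.60 − €96,800 = €205,793.60.
DOL = contribution ÷ EBIT = €302,593.60 ÷ €205,793.60 = 1.4704.
So EBIT moves 1.4704 × (+8.9%) = +13.1%.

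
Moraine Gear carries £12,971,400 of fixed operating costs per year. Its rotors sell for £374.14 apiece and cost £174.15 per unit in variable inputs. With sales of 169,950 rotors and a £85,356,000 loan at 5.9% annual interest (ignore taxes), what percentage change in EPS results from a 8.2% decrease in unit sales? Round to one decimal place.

-17.4%

At 169,950 units, contribution = 169,950 × £199.99 = £33,988,300.50.
Operating income = contribution − fixed costs = £33,988,300.50 − £12,971,400 = £21,016,900.50.
After interest of £5,036,004.00, pre-tax earnings = £15,980,896.50.
DCL = total CM / (EBIT − I) = £33,988,300.50 / £15,980,896.50 = 2.1268.
%ΔEPS = DCL × %ΔSales = 2.1268 × -8.2% = -17.4%.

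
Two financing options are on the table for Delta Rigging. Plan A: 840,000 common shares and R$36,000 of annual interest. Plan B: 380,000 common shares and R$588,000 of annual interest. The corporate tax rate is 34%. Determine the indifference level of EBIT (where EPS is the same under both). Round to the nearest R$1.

At indifference, (EBIT − 36,000)(1 − t)/840,000 = (EBIT − 588,000)(1 − t)/380,000.
Cancelling (1 − t) and cross-multiplying: 380,000·(EBIT − 36,000) = 840,000·(EBIT − 588,000).
EBIT × (840,000 − 380,000) = 588,000 × 840,000 − 36,000 × 380,000 = 480,240,000,000, so EBIT = 480,240,000,000 ÷ 460,000 = 1,044,000.00.

R$1,044,000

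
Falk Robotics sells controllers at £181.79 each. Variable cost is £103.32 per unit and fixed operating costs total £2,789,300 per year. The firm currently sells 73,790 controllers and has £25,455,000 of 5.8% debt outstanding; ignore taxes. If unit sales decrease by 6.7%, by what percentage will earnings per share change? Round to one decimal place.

Total contribution margin = 73,790 × £78.47 = £5,790,301.30.
Subtracting fixed costs: EBIT = £5,790,301.30 − £2,789,300 = £3,001,001.30.
After interest of £1,476,390.00, pre-tax earnings = £1,524,611.30.
Degree of combined leverage = contribution ÷ (EBIT − I) = £5,790,301.30 ÷ £1,524,611.30 = 3.7979.
EPS therefore changes by 3.7979 × (-6.7%) = -25.4%.

-25.4%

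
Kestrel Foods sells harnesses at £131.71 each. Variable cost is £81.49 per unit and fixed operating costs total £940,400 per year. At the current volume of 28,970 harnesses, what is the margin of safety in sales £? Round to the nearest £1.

£1,349,289

Contribution margin per unit = £131.71 − £81.49 = £50.22. Break-even units = £940,400 ÷ £50.22 = 18,725.61; break-even revenue = 18,725.61 × £131.71 = £2,466,349.74.
Actual sales revenue = 28,970 × £131.71 = £3,815,638.70.
Margin of safety = £3,815,638.70 − £2,466,349.74 = £1,349,289.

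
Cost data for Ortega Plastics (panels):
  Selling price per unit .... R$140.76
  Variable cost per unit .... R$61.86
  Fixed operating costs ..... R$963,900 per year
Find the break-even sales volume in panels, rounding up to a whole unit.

12,217 panels

Each unit contributes R$140.76 − R$61.86 = R$78.90.
Units to break even: R$963,900 ÷ R$78.90 = 12,216.73, rounded up to 12,217.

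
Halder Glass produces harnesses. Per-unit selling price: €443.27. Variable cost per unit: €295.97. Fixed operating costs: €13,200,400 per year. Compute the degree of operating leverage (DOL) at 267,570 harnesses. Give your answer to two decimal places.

1.50

Contribution at this volume is 267,570 × €147.30 = €39,413,061.00.
Operating income = contribution − fixed costs = €39,413,061.00 − €13,200,400 = €26,212,661.00.
DOL = contribution ÷ EBIT = €39,413,061.00 ÷ €26,212,661.00 = 1.5036.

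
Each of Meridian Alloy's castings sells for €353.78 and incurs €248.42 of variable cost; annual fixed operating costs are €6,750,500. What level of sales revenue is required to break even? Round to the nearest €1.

€22,666,969

Contribution margin per unit = €353.78 − €248.42 = €105.36, a CM ratio of €105.36 ÷ €353.78 = 0.2978.
Break-even revenue = fixed costs × price ÷ CM = €6,750,500 × €353.78 ÷ €105.36 = €22,666,969.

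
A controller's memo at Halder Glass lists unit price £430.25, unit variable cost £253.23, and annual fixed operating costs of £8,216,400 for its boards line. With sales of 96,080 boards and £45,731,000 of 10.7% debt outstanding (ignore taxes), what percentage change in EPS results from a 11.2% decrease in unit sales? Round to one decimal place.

-48.9%

At 96,080 units, contribution = 96,080 × £177.02 = £17,008,081.60.
Subtracting fixed costs: EBIT = £17,008,081.60 − £8,216,400 = £8,791,681.60.
After interest of £4,893,217.00, pre-tax earnings = £3,898,464.60.
DCL = total CM / (EBIT − I) = £17,008,081.60 / £3,898,464.60 = 4.3628.
%ΔEPS = DCL × %ΔSales = 4.3628 × -11.2% = -48.9%.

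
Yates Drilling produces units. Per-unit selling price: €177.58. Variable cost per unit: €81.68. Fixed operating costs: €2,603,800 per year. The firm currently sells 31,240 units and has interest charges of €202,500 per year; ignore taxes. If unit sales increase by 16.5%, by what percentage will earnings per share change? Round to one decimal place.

Total contribution margin = 31,240 × €95.90 = €2,995,916.00.
Operating income = contribution − fixed costs = €2,995,916.00 − €2,603,800 = €392,116.00.
After interest of €202,500.00, pre-tax earnings = €189,616.00.
Degree of combined leverage = contribution ÷ (EBIT − I) = €2,995,916.00 ÷ €189,616.00 = 15.7999.
EPS therefore changes by 15.7999 × (+16.5%) = +260.7%.

+260.7%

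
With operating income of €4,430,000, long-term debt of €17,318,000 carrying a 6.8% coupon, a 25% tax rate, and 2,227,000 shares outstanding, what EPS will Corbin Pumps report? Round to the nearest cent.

€1.10

Interest = €1,177,624.00, so EBT = €4,430,000 − €1,177,624.00 = €3,252,376.00.
After tax at 25%: net income = €3,252,376.00 × 0.75 = €2,439,282.00.
EPS = €2,439,282.00 ÷ 2,227,000 = €1.10.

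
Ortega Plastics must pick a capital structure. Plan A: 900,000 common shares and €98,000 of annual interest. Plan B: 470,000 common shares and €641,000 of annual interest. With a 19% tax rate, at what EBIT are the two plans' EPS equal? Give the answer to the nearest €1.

€1,234,512

At indifference, (EBIT − 98,000)(1 − t)/900,000 = (EBIT − 641,000)(1 − t)/470,000.
Cancelling (1 − t) and cross-multiplying: 470,000·(EBIT − 98,000) = 900,000·(EBIT − 641,000).
Solving, EBIT = (641,000·900,000 − 98,000·470,000) / (900,000 − 470,000) = 530,840,000,000 / 430,000 = 1,234,511.63.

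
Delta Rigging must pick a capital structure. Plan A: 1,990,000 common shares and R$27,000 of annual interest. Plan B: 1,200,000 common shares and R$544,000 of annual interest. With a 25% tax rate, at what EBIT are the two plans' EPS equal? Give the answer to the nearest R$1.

R$1,329,316

Set EPS_A = EPS_B: (EBIT − R$27,000)(1 − 0.25) ÷ 1,990,000 = (EBIT − R$544,000)(1 − 0.25) ÷ 1,200,000.
Cancelling (1 − t) and cross-multiplying: 1,200,000·(EBIT − 27,000) = 1,990,000·(EBIT − 544,000).
Solving, EBIT = (544,000·1,990,000 − 27,000·1,200,000) / (1,990,000 − 1,200,000) = 1,050,160,000,000 / 790,000 = 1,329,316.46.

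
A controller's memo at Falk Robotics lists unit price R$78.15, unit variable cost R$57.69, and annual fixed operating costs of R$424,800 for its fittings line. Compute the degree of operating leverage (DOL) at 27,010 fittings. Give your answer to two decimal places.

Total contribution margin = 27,010 × R$20.46 = R$552,624.60.
EBIT = R$552,624.60 − R$424,800 = R$127,824.60.
DOL = contribution ÷ EBIT = R$552,624.60 ÷ R$127,824.60 = 4.3233.

4.32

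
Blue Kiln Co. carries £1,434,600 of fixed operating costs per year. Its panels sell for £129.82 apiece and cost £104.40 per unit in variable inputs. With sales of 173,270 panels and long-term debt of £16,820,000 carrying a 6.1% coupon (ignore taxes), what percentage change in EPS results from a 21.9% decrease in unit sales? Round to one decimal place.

At 173,270 units, contribution = 173,270 × £25.42 = £4,404,523.40.
Subtracting fixed costs: EBIT = £4,404,523.40 − £1,434,600 = £2,969,923.40.
Interest = £1,026,020.00, so EBIT − I = £1,943,903.40.
DCL = total CM / (EBIT − I) = £4,404,523.40 / £1,943,903.40 = 2.2658.
%ΔEPS = DCL × %ΔSales = 2.2658 × -21.9% = -49.6%.

-49.6%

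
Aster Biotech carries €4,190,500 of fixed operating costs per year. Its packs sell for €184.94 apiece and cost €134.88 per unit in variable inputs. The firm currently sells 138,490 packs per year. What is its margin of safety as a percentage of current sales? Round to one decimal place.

Each unit contributes €184.94 − €134.88 = €50.06. Break-even units = €4,190,500 ÷ €50.06 = 83,709.55; break-even revenue = 83,709.55 × €184.94 = €15,481,243.91.
Actual sales revenue = 138,490 × €184.94 = €25,612,340.60.
Margin of safety = (€25,612,340.60 − €15,481,243.91) ÷ €25,612,340.60 = 39.6%.

39.6%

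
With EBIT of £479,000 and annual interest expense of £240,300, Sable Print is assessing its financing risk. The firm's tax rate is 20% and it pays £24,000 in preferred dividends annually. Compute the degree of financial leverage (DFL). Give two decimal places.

2.30

Interest = £240,300.00.
Preferred dividends grossed up pre-tax: £24,000 / (1 − 0.20) = £30,000.00.
DFL = EBIT ÷ [EBIT − I − D_p/(1−t)] = £479,000 ÷ [£479,000 − £240,300.00 − £30,000.00] = £479,000 ÷ £208,700.00 = 2.2952.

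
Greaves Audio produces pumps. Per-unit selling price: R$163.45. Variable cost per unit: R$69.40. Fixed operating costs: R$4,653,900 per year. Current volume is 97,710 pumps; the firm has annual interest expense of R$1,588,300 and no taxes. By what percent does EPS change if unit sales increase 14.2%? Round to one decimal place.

Contribution at this volume is 97,710 × R$94.05 = R$9,189,625.50.
EBIT = R$9,189,625.50 − R$4,653,900 = R$4,535,725.50.
After interest of R$1,588,300.00, pre-tax earnings = R$2,947,425.50.
Degree of combined leverage = contribution ÷ (EBIT − I) = R$9,189,625.50 ÷ R$2,947,425.50 = 3.1178.
EPS therefore changes by 3.1178 × (+14.2%) = +44.3%.

+44.3%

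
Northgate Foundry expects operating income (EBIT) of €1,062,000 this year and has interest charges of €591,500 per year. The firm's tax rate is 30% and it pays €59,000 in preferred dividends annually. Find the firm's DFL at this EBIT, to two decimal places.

2.75

Annual interest charges come to €591,500.00.
Preferred dividends grossed up pre-tax: €59,000 / (1 − 0.30) = €84,285.71.
DFL = EBIT ÷ [EBIT − I − D_p/(1−t)] = €1,062,000 ÷ [€1,062,000 − €591,500.00 − €84,285.71] = €1,062,000 ÷ €386,214.29 = 2.7498.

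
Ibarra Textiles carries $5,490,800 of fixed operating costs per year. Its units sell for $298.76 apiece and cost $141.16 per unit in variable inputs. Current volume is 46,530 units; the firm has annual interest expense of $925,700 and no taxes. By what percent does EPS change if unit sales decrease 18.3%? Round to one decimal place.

At 46,530 units, contribution = 46,530 × $157.60 = $7,333,128.00.
Operating income = contribution − fixed costs = $7,333,128.00 − $5,490,800 = $1,842,328.00.
Interest = $925,700.00, so EBIT − I = $916,628.00.
Degree of combined leverage = contribution ÷ (EBIT − I) = $7,333,128.00 ÷ $916,628.00 = 8.0001.
%ΔEPS = DCL × %ΔSales = 8.0001 × -18.3% = -146.4%.

-146.4%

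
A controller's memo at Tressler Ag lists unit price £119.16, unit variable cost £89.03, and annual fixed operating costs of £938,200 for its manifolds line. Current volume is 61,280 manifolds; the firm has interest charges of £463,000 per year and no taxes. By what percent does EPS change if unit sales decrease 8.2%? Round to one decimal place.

Contribution at this volume is 61,280 × £30.13 = £1,846,366.40.
EBIT = £1,846,366.40 − £938,200 = £908,166.40.
Interest = £463,000.00, so EBIT − I = £445,166.40.
DCL = total CM / (EBIT − I) = £1,846,366.40 / £445,166.40 = 4.1476.
%ΔEPS = DCL × %ΔSales = 4.1476 × -8.2% = -34.0%.

-34.0%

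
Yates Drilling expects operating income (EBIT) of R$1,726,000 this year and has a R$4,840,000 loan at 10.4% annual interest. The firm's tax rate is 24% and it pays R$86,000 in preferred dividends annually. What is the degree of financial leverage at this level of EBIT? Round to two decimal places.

Interest = R$503,360.00.
Preferred dividends grossed up pre-tax: R$86,000 / (1 − 0.24) = R$113,157.89.
DFL = EBIT ÷ [EBIT − I − D_p/(1−t)] = R$1,726,000 ÷ [R$1,726,000 − R$503,360.00 − R$113,157.89] = R$1,726,000 ÷ R$1,109,482.11 = 1.5557.

1.56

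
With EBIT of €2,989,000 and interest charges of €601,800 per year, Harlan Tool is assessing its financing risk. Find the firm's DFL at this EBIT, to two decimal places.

Annual interest charges come to €601,800.00.
Degree of financial leverage = EBIT / (EBIT − interest) = €2,989,000 / €2,387,200.00 = 1.2521.

1.25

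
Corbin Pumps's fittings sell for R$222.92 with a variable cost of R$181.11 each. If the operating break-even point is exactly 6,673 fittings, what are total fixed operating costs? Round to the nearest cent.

Unit CM = price − variable cost = R$222.92 − R$181.11 = R$41.81.
Since BE = FC / CM, FC = 6,673 × R$41.81 = R$278,998.13.

R$278,998.13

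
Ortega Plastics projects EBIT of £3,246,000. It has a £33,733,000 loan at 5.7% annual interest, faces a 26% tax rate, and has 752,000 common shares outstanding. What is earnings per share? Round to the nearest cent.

£1.30

Pre-tax income = £3,246,000 − £1,922,781.00 = £1,323,219.00.
Net income = £1,323,219.00 × (1 − 0.26) = £979,182.06.
EPS = £979,182.06 ÷ 752,000 = £1.30.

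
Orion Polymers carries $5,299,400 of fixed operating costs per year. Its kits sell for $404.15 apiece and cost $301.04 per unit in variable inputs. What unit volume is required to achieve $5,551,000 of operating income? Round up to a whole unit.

105,232 kits

Unit CM = price − variable cost = $404.15 − $301.04 = $103.11.
Need Q such that Q × $103.11 − $5,299,400 = $5,551,000, i.e. Q = $10,850,400 / $103.11 = 105,231.31 → 105,232.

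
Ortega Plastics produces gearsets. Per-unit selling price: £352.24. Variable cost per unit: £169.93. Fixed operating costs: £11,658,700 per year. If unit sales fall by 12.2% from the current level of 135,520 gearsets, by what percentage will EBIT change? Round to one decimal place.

Total contribution margin = 135,520 × £182.31 = £24,706,651.20.
Subtracting fixed costs: EBIT = £24,706,651.20 − £11,658,700 = £13,047,951.20.
So DOL = total CM / EBIT = £24,706,651.20 / £13,047,951.20 = 1.8935.
%ΔEBIT = DOL × %ΔSales = 1.8935 × -12.2% = -23.1%.

-23.1%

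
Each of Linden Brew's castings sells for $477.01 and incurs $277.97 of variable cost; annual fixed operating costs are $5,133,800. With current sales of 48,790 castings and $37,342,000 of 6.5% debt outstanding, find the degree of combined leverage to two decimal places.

4.52

At 48,790 units, contribution = 48,790 × $199.04 = $9,711,161.60.
Subtracting fixed costs: EBIT = $9,711,161.60 − $5,133,800 = $4,577,361.60. Interest = $2,427,230.00.
DOL = $9,711,161.60 ÷ $4,577,361.60 = 2.1216; DFL = $4,577,361.60 ÷ $2,150,131.60 = 2.1289.
DCL = DOL × DFL = 2.1216 × 2.1289 = 4.5167.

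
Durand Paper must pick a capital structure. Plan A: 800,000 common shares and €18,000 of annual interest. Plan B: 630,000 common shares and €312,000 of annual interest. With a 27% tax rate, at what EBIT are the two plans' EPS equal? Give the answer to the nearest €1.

€1,401,529

Set EPS_A = EPS_B: (EBIT − €18,000)(1 − 0.27) ÷ 800,000 = (EBIT − €312,000)(1 − 0.27) ÷ 630,000.
The (1 − t) factor cancels: (EBIT − 18,000) × 630,000 = (EBIT − 312,000) × 800,000.
Solving, EBIT = (312,000·800,000 − 18,000·630,000) / (800,000 − 630,000) = 238,260,000,000 / 170,000 = 1,401,529.41.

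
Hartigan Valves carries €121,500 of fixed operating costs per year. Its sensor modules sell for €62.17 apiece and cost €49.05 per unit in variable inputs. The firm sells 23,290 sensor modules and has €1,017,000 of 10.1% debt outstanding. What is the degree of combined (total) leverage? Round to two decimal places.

Total contribution margin = 23,290 × €13.12 = €305,564.80.
Subtracting fixed costs: EBIT = €305,564.80 − €121,500 = €184,064.80. Interest = €102,717.00.
DOL = €305,564.80 ÷ €184,064.80 = 1.6601; DFL = €184,064.80 ÷ €81,347.80 = 2.2627.
Combined leverage = 1.6601 × 2.2627 = 3.7563.

3.76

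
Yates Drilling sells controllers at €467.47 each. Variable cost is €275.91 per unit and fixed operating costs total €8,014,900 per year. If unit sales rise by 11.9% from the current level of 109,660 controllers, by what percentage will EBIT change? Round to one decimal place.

+19.2%

At 109,660 units, contribution = 109,660 × €191.56 = €21,006,469.60.
EBIT = €21,006,469.60 − €8,014,900 = €12,991,569.60.
DOL = contribution ÷ EBIT = €21,006,469.60 ÷ €12,991,569.60 = 1.6169.
So EBIT moves 1.6169 × (+11.9%) = +19.2%.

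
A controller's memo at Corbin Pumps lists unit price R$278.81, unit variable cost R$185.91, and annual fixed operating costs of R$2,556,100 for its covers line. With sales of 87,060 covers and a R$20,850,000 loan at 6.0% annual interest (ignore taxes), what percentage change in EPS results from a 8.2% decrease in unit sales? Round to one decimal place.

Total contribution margin = 87,060 × R$92.90 = R$8,087,874.00.
Subtracting fixed costs: EBIT = R$8,087,874.00 − R$2,556,100 = R$5,531,774.00.
Interest = R$1,251,000.00, so EBIT − I = R$4,280,774.00.
Degree of combined leverage = contribution ÷ (EBIT − I) = R$8,087,874.00 ÷ R$4,280,774.00 = 1.8893.
%ΔEPS = DCL × %ΔSales = 1.8893 × -8.2% = -15.5%.

-15.5%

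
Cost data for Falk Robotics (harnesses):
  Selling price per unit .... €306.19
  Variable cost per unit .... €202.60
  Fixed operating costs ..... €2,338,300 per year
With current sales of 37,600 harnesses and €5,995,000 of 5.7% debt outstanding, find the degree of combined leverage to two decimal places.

At 37,600 units, contribution = 37,600 × €103.59 = €3,894,984.00.
Subtracting fixed costs: EBIT = €3,894,984.00 − €2,338,300 = €1,556,684.00. Interest = €341,715.00, so EBIT − I = €1,214,969.00.
DCL = contribution ÷ (EBIT − I) = €3,894,984.00 ÷ €1,214,969.00 = 3.2058.

3.21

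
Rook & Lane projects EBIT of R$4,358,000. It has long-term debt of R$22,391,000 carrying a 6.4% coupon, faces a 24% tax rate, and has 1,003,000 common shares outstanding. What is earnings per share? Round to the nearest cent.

Interest = R$1,433,024.00, so EBT = R$4,358,000 − R$1,433,024.00 = R$2,924,976.00.
Net income = R$2,924,976.00 × (1 − 0.24) = R$2,222,981.76.
EPS = R$2,222,981.76 ÷ 1,003,000 = R$2.22.

R$2.22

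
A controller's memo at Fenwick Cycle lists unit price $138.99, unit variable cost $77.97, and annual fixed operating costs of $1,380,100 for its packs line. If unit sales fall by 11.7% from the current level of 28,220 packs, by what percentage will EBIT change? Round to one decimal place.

-58.9%

At 28,220 units, contribution = 28,220 × $61.02 = $1,721,984.40.
Subtracting fixed costs: EBIT = $1,721,984.40 − $1,380,100 = $341,884.40.
So DOL = total CM / EBIT = $1,721,984.40 / $341,884.40 = 5.0367.
Operating income changes by 5.0367 × -11.7% = -58.9%.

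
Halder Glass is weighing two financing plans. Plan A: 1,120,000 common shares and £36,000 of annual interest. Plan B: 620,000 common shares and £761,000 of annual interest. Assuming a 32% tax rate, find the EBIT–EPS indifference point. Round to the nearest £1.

At indifference, (EBIT − 36,000)(1 − t)/1,120,000 = (EBIT − 761,000)(1 − t)/620,000.
Cancelling (1 − t) and cross-multiplying: 620,000·(EBIT − 36,000) = 1,120,000·(EBIT − 761,000).
Solving, EBIT = (761,000·1,120,000 − 36,000·620,000) / (1,120,000 − 620,000) = 830,000,000,000 / 500,000 = 1,660,000.00.

£1,660,000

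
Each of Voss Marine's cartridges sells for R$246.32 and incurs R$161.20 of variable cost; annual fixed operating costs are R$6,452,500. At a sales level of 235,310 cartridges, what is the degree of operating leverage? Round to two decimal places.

1.48

At 235,310 units, contribution = 235,310 × R$85.12 = R$20,029,587.20.
EBIT = R$20,029,587.20 − R$6,452,500 = R$13,577,087.20.
So DOL = total CM / EBIT = R$20,029,587.20 / R$13,577,087.20 = 1.4752.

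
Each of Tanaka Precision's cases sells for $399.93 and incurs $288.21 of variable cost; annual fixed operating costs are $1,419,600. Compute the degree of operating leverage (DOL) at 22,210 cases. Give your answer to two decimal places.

2.34

Total contribution margin = 22,210 × $111.72 = $2,481,301.20.
Operating income = contribution − fixed costs = $2,481,301.20 − $1,419,600 = $1,061,701.20.
So DOL = total CM / EBIT = $2,481,301.20 / $1,061,701.20 = 2.3371.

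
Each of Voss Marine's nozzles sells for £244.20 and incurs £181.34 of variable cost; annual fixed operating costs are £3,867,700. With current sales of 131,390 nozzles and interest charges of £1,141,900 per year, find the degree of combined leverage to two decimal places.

2.54

Total contribution margin = 131,390 × £62.86 = £8,259,175.40.
Operating income = contribution − fixed costs = £8,259,175.40 − £3,867,700 = £4,391,475.40. Interest = £1,141,900.00.
DOL = £8,259,175.40 ÷ £4,391,475.40 = 1.8807; DFL = £4,391,475.40 ÷ £3,249,575.40 = 1.3514.
DCL = DOL × DFL = 1.8807 × 1.3514 = 2.5416.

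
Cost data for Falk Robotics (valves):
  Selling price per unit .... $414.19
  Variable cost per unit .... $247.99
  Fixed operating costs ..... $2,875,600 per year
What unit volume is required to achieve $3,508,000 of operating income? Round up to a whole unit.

38,410 valves

Unit CM = price − variable cost = $414.19 − $247.99 = $166.20.
Required volume = (fixed costs + target profit) ÷ CM = ($2,875,600 + $3,508,000) ÷ $166.20 = 38,409.15, so 38,410 valves.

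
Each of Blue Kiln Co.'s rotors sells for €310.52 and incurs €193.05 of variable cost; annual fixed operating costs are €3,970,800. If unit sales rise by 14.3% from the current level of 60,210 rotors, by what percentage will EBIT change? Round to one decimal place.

+32.6%

Contribution at this volume is 60,210 × €117.47 = €7,072,868.70.
Subtracting fixed costs: EBIT = €7,072,868.70 − €3,970,800 = €3,102,068.70.
So DOL = total CM / EBIT = €7,072,868.70 / €3,102,068.70 = 2.2800.
%ΔEBIT = DOL × %ΔSales = 2.2800 × +14.3% = +32.6%.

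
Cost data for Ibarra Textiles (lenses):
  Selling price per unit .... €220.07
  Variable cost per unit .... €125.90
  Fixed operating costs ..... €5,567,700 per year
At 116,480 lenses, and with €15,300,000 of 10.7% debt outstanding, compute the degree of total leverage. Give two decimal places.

2.91

Contribution at this volume is 116,480 × €94.17 = €10,968,921.60.
Operating income = contribution − fixed costs = €10,968,921.60 − €5,567,700 = €5,401,221.60. Interest = €1,637,100.00, so EBIT − I = €3,764,121.60.
DCL = contribution ÷ (EBIT − I) = €10,968,921.60 ÷ €3,764,121.60 = 2.9141.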